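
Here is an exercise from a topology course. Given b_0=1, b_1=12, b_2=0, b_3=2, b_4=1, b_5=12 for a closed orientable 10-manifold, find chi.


By Poincare duality b_k = b_{10-k}, so full Betti numbers: b_0=1, b_1=12, b_2=0, b_3=2, b_4=1, b_5=12, b_6=1, b_7=2, b_8=0, b_9=12, b_10=1.
chi = sum (-1)^k b_k = -36

-36


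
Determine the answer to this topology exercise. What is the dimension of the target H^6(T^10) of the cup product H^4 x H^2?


Cup product: H^p x H^q -> H^{p+q}; here p+q = 4+2 = 6.
rank H^k(T^n) = C(n,k).
C(10,6) = 210

210


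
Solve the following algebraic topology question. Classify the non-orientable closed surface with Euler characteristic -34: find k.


chi = 2 - k for closed non-orientable surfaces with k crosscaps.
-34 = 2 - k
k = 2 - (-34) = 36

36


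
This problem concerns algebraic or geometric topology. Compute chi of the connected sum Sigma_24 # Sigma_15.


chi(Sigma_24) = 2 - 2*24 = -46
chi(Sigma_15) = 2 - 2*15 = -28
For surfaces: chi(A#B) = chi(A) + chi(B) - 2.
chi = -46 + -28 - 2 = -76

-76


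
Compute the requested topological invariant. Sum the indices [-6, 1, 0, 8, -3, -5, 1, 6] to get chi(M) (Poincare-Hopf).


Poincare-Hopf: chi(M) = sum of indices of zeros.
chi = (-6) + (1) + (0) + (8) + (-3) + (-5) + (1) + (6) = 2

2


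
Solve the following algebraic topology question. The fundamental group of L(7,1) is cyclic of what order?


pi_1(L(p,q)) = Z/pZ for any q coprime to p.
|pi_1(L(7,1))| = 7

7


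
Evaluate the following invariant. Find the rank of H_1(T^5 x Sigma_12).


pi_1(A x B) = pi_1(A) x pi_1(B); rank of abelianization = b_1.
b_1(T^5) = 5, b_1(Sigma_12) = 2*12 = 24.
b_1(product) = 5 + 24 = 29

29


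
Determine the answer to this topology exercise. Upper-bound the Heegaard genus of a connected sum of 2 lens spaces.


Heegaard genus satisfies g(A#B) <= g(A) + g(B).
Each lens space has g = 1.
Upper bound: 2 * 1 = 2

2


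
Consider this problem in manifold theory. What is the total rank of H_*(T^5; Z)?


b_k(T^5) = C(5,k), so the sum over k is sum_k C(5,k) = 2^5.
Total = 2^5 = 32

32


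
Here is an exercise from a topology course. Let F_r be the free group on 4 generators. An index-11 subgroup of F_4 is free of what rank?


Nielsen-Schreier: an index-n subgroup of F_r is free of rank 1 + n(r-1).
Equivalently: chi(cover) = n*chi(base); chi(vee_r S^1) = 1 - 4 = -3.
chi(E) = 11*(-3) = -33; rank = 1 - chi(E) = 1 - (-33) = 34.
rank = 1 + 11*(4-1) = 1 + 33 = 34

34


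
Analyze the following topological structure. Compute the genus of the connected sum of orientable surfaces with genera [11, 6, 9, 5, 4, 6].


Genus is additive under connected sum of orientable surfaces.
g = 11 + 6 + 9 + 5 + 4 + 6 = 41

41


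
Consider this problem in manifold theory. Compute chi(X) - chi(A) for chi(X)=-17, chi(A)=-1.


Relative Euler characteristic: chi(X, A) = chi(X) - chi(A).
= -17 - (-1) = -16

-16


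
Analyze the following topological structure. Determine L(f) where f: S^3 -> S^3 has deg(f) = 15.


On S^3: L(f) = tr(f_0*) + (-1)^3 tr(f_3*) = 1 + (-1)^3 * deg(f).
L(f) = 1 + (-1)^3 * 15 = 1 + -15 = -14

-14


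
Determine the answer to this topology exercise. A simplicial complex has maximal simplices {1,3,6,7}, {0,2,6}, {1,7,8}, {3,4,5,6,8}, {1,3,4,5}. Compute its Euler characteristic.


Enumerate all faces; f-vector: f_0=9, f_1=22, f_2=19, f_3=7, f_4=1.
chi = sum (-1)^k f_k = 0

0


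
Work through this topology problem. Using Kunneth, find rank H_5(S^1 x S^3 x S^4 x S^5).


Each S^d has Poincare polynomial 1 + t^d.
The product S^1 x S^3 x S^4 x S^5 has Poincare polynomial prod(1+t^d_i).
Expanding: b_0=1, b_1=1, b_3=1, b_4=2, b_5=2, b_6=1, b_7=1, b_8=2, b_9=2, b_10=1, b_12=1, b_13=1.
b_5 = 2

2


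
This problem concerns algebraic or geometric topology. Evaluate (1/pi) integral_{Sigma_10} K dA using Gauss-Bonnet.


Gauss-Bonnet: integral K dA = 2*pi*chi(M).
chi(Sigma_10) = 2 - 2*10 = -18.
(integral K dA)/pi = 2*chi = 2*(-18) = -36

-36


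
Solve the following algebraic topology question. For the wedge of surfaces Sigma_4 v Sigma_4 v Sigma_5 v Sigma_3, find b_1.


For a wedge X v Y: reduced H_k(X v Y) = H_k(X) + H_k(Y).
Each Sigma_g contributes b_1 = 2g.
b_1 = 8 + 8 + 10 + 6 = 32

32


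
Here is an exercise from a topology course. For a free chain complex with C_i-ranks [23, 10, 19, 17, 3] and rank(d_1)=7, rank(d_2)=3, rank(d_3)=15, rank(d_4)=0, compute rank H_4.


rank H_k = rank(ker d_k) - rank(im d_{k+1}).
rank(ker d_4) = rank(C_4) - rank(d_4) = 3 - 0 = 3.
rank(im d_{4+1}) = 0.
rank H_4 = 3 - 0 = 3

3


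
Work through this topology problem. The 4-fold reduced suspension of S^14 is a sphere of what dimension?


Each suspension raises dimension by 1: Sigma S^n = S^{n+1}.
Sigma^4 S^14 = S^{14+4} = S^18

18


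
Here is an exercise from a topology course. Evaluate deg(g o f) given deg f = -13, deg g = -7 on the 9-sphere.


Degree is multiplicative under composition: deg(g o f) = deg(g) * deg(f).
= -7 * -13 = 91

91


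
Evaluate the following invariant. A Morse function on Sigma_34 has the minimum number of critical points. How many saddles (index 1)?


A perfect Morse function has m_k = b_k.
For Sigma_34: b_0=1, b_1=2g=68, b_2=1.
Saddles m_1 = 2g = 68

68


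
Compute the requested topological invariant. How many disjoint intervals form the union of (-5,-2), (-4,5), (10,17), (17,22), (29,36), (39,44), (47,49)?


Sort and merge overlapping open intervals.
Merged: (-5,5), (10,17), (17,22), (29,36), (39,44), (47,49).
Number of components = 6

6


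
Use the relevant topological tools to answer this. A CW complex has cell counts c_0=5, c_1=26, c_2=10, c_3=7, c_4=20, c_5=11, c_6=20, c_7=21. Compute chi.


chi = sum_k (-1)^k c_k.
= (-1)^0*5 + (-1)^1*26 + (-1)^2*10 + (-1)^3*7 + (-1)^4*20 + (-1)^5*11 + (-1)^6*20 + (-1)^7*21
= (5) + (-26) + (10) + (-7) + (20) + (-11) + (20) + (-21)
= -10

-10


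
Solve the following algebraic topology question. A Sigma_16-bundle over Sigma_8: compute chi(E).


For a fiber bundle F -> E -> B (with CW structure): chi(E) = chi(B) * chi(F).
chi(Sigma_8) = -14, chi(Sigma_16) = -30.
chi(E) = (-14) * (-30) = 420

420


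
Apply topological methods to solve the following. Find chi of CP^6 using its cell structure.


CP^6 has one cell in each even dimension 0, 2, ..., 2*6 (6+1 cells total).
All cells are even-dimensional, so chi = number of cells.
chi = 6 + 1 = 7

7


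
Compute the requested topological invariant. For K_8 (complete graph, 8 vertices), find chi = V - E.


K_8: V = 8, E = C(8,2) = 28.
chi = V - E = 8 - 28 = -20

-20


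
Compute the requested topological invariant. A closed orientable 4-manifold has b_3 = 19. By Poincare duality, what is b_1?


Poincare duality for closed orientable n-manifolds: b_k = b_{n-k}.
Here n = 4, so b_1 = b_3 = 19

19


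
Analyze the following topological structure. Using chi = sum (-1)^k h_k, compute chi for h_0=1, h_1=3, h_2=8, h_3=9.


Handles of index k contribute (-1)^k to chi (same as CW cells).
chi = (1) + (-3) + (8) + (-9) = -3

-3


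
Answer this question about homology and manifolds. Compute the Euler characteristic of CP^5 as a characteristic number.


For any closed oriented manifold, <e(TM),[M]> = chi(M).
chi(CP^5) = 5+1 = 6

6


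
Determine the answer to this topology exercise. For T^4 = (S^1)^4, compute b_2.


By the Kunneth formula, b_k(T^n) = C(n,k).
b_2(T^4) = C(4,2).
C(4,2) = 4!/(2!*2!) = 6

6


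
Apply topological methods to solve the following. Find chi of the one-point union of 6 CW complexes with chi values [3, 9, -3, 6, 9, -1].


chi(A v B) = chi(A) + chi(B) - 1 (one point identified).
For 6 spaces: chi = (sum chi_i) - (6 - 1).
sum = 23; chi = 23 - 5 = 18

18


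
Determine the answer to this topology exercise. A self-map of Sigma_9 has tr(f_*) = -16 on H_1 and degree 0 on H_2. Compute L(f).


L(f) = tr(f_0*) - tr(f_1*) + tr(f_2*).
= 1 - (-16) + (0)
= 17

17


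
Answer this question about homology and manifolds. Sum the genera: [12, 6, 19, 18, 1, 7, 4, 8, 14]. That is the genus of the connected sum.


Genus is additive under connected sum of orientable surfaces.
g = 12 + 6 + 19 + 18 + 1 + 7 + 4 + 8 + 14 = 89

89


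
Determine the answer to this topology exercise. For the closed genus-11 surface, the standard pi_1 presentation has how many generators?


Standard presentation: pi_1(Sigma_g) = <a_1,b_1,...,a_g,b_g | [a_1,b_1]...[a_g,b_g] = 1>.
Number of generators = 2g = 2*11 = 22

22


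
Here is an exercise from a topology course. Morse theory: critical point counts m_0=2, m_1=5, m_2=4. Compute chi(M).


Morse theory: chi(M) = sum_k (-1)^k m_k where m_k = #(index-k critical points).
= (2) + (-5) + (4) = 1

1


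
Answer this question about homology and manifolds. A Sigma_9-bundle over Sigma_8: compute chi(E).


For a fiber bundle F -> E -> B (with CW structure): chi(E) = chi(B) * chi(F).
chi(Sigma_8) = -14, chi(Sigma_9) = -16.
chi(E) = (-14) * (-16) = 224

224


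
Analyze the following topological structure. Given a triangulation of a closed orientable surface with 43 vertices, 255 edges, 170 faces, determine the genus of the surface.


chi = V - E + F = 43 - 255 + 170 = -42
For orientable closed surface: chi = 2 - 2g, so g = (2 - chi)/2.
g = (2 - (-42)) / 2 = 44 / 2 = 22

22


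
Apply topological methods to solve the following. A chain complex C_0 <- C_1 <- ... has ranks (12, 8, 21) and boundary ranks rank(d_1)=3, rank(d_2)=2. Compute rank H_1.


rank H_k = rank(ker d_k) - rank(im d_{k+1}).
rank(ker d_1) = rank(C_1) - rank(d_1) = 8 - 3 = 5.
rank(im d_{1+1}) = 2.
rank H_1 = 5 - 2 = 3

3


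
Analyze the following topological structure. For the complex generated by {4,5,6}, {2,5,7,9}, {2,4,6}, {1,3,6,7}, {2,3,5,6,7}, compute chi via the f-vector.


Enumerate all faces; f-vector: f_0=8, f_1=19, f_2=18, f_3=7, f_4=1.
chi = sum (-1)^k f_k = 1

1


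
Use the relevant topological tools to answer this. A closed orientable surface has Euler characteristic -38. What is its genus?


chi = 2 - 2g for closed orientable surfaces.
-38 = 2 - 2g
2g = 2 - (-38) = 40
g = 20

20


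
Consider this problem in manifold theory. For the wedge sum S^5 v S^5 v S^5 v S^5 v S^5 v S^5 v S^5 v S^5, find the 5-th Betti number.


For a wedge of spheres, H_k (k>0) is free on one generator per sphere of dimension k.
Spheres of dimension 5: count = 8.
b_5 = 8

8


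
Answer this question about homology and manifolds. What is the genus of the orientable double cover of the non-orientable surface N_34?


chi(N_34) = 2 - 34 = -32.
Double cover: chi(Sigma_g) = 2 * chi(N_34) = 2*(-32) = -64.
2 - 2g = -64, so g = (2 - (-64))/2 = 66/2 = 33

33


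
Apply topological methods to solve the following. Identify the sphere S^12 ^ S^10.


S^m ^ S^n = S^{m+n}.
k = 12 + 10 = 22

22


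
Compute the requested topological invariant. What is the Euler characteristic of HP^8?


HP^8 has one cell in each dimension 0, 4, ..., 4*8 (8+1 cells, all even-dim).
chi = 8 + 1 = 9

9


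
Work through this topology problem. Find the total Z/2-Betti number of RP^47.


H^k(RP^47; Z/2) = Z/2 for each 0 <= k <= 47.
Total dimension = 47 + 1 = 48

48


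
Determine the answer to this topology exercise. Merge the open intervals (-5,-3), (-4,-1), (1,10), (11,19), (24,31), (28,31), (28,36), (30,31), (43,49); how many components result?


Sort and merge overlapping open intervals.
Merged: (-5,-1), (1,10), (11,19), (24,36), (43,49).
Number of components = 5

5


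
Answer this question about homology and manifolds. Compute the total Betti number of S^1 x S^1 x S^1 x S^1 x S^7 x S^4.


Total Betti number is multiplicative under products.
Each S^d (d>=1) has total Betti number 2.
There are 6 sphere factors.
Total = 2^6 = 64

64


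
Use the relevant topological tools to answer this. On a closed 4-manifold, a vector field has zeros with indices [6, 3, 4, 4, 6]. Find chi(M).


Poincare-Hopf: chi(M) = sum of indices of zeros.
chi = (6) + (3) + (4) + (4) + (6) = 23

23


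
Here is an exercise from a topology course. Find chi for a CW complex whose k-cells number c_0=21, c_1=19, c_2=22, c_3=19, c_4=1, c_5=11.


chi = sum_k (-1)^k c_k.
= (-1)^0*21 + (-1)^1*19 + (-1)^2*22 + (-1)^3*19 + (-1)^4*1 + (-1)^5*11
= (21) + (-19) + (22) + (-19) + (1) + (-11)
= -5

-5


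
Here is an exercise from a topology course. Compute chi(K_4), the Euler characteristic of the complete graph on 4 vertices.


K_4: V = 4, E = C(4,2) = 6.
chi = V - E = 4 - 6 = -2

-2


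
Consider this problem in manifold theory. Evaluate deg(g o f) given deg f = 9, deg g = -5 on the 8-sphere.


Degree is multiplicative under composition: deg(g o f) = deg(g) * deg(f).
= -5 * 9 = -45

-45


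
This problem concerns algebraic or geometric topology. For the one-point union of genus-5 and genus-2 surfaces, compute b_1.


For a wedge: H_1(A v B) = H_1(A) + H_1(B).
b_1(Sigma_5) = 10, b_1(Sigma_2) = 4.
b_1 = 10 + 4 = 14

14


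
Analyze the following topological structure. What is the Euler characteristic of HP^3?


HP^3 has one cell in each dimension 0, 4, ..., 4*3 (3+1 cells, all even-dim).
chi = 3 + 1 = 4

4


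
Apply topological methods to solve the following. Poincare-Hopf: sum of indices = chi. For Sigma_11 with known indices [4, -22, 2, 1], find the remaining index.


Poincare-Hopf: sum of indices = chi(M).
chi(Sigma_11) = 2 - 2*11 = -20.
Sum of known indices = -15.
x = chi - (sum known) = -20 - (-15) = -5

-5


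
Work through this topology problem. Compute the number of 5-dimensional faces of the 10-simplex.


Delta^10 has 10+1 vertices. A 5-face is a choice of 5+1 vertices.
f_5 = C(10+1, 5+1) = C(11,6) = 462

462


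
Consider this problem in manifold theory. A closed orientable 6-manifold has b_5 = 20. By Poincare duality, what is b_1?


Poincare duality for closed orientable n-manifolds: b_k = b_{n-k}.
Here n = 6, so b_1 = b_5 = 20

20


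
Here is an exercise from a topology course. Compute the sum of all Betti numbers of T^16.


b_k(T^16) = C(16,k), so the sum over k is sum_k C(16,k) = 2^16.
Total = 2^16 = 65536

65536


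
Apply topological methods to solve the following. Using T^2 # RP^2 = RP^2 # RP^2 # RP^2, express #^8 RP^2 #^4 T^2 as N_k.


Since a >= 1, the sum is non-orientable; each T^2 can be replaced by RP^2 # RP^2 (since T^2#RP^2 = 3RP^2).
Total crosscaps k = 8 + 2*4 = 16.
Check via chi: chi = 8*1 + 4*0 - (8+4-1)*2 = -14 = 2 - k = -14. Consistent.

16


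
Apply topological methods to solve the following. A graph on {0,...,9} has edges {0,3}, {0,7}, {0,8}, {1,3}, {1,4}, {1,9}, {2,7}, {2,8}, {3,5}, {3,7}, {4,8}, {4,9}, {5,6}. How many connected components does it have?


Run DFS/union-find over 10 vertices.
V = 10, E = 13.
Number of components = 1

1


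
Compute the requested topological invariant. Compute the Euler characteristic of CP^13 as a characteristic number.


For any closed oriented manifold, <e(TM),[M]> = chi(M).
chi(CP^13) = 13+1 = 14

14


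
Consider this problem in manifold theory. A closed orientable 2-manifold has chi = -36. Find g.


chi = 2 - 2g for closed orientable surfaces.
-36 = 2 - 2g
2g = 2 - (-36) = 38
g = 19

19


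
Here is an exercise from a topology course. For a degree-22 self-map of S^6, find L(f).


On S^6: L(f) = tr(f_0*) + (-1)^6 tr(f_6*) = 1 + (-1)^6 * deg(f).
L(f) = 1 + (-1)^6 * 22 = 1 + 22 = 23

23


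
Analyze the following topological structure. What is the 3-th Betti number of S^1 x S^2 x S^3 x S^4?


Each S^d has Poincare polynomial 1 + t^d.
The product S^1 x S^2 x S^3 x S^4 has Poincare polynomial prod(1+t^d_i).
Expanding: b_0=1, b_1=1, b_2=1, b_3=2, b_4=2, b_5=2, b_6=2, b_7=2, b_8=1, b_9=1, b_10=1.
b_3 = 2

2


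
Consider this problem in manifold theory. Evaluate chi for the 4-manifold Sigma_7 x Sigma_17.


chi(Sigma_7) = 2 - 2*7 = -12
chi(Sigma_17) = 2 - 2*17 = -32
chi(product) = (-12) * (-32) = 384

384


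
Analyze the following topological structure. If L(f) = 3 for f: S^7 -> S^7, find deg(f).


L(f) = 1 + (-1)^7 deg(f) on S^7.
3 = 1 + (-1)^7 * deg(f)
(-1)^7 * deg(f) = 2
deg(f) = -2

-2


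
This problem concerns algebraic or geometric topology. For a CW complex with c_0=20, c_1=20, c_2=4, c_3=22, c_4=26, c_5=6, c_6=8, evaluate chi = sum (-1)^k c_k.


chi = sum_k (-1)^k c_k.
= (-1)^0*20 + (-1)^1*20 + (-1)^2*4 + (-1)^3*22 + (-1)^4*26 + (-1)^5*6 + (-1)^6*8
= (20) + (-20) + (4) + (-22) + (26) + (-6) + (8)
= 10

10


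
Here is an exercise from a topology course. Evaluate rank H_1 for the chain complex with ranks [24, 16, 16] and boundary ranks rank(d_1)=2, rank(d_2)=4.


rank H_k = rank(ker d_k) - rank(im d_{k+1}).
rank(ker d_1) = rank(C_1) - rank(d_1) = 16 - 2 = 14.
rank(im d_{1+1}) = 4.
rank H_1 = 14 - 4 = 10

10


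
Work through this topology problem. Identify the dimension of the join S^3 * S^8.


Join of spheres: S^m * S^n = S^{m+n+1}.
dim = 3 + 8 + 1 = 12

12


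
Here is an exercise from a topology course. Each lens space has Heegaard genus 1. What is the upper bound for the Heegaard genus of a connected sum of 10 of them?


Heegaard genus satisfies g(A#B) <= g(A) + g(B).
Each lens space has g = 1.
Upper bound: 10 * 1 = 10

10


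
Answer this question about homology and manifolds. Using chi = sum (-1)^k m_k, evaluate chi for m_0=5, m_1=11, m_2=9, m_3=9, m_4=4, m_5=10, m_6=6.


Morse theory: chi(M) = sum_k (-1)^k m_k where m_k = #(index-k critical points).
= (5) + (-11) + (9) + (-9) + (4) + (-10) + (6) = -6

-6


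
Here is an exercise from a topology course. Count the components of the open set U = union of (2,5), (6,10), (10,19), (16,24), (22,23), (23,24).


Sort and merge overlapping open intervals.
Merged: (2,5), (6,10), (10,24).
Number of components = 3

3


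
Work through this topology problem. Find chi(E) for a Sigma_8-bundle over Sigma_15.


For a fiber bundle F -> E -> B (with CW structure): chi(E) = chi(B) * chi(F).
chi(Sigma_15) = -28, chi(Sigma_8) = -14.
chi(E) = (-28) * (-14) = 392

392


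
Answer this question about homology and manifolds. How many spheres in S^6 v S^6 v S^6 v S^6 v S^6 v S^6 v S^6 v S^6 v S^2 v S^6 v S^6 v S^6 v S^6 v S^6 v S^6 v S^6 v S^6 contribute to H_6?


For a wedge of spheres, H_k (k>0) is free on one generator per sphere of dimension k.
Spheres of dimension 6: count = 16.
b_6 = 16

16


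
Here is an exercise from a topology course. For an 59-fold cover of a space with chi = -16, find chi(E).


For a finite covering: chi(E) = (number of sheets) * chi(B).
chi(E) = 59 * (-16) = -944

-944


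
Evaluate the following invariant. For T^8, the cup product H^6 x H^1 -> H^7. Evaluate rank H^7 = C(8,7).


Cup product: H^p x H^q -> H^{p+q}; here p+q = 6+1 = 7.
rank H^k(T^n) = C(n,k).
C(8,7) = 8

8


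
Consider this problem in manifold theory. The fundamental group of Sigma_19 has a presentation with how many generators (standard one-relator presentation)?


Standard presentation: pi_1(Sigma_g) = <a_1,b_1,...,a_g,b_g | [a_1,b_1]...[a_g,b_g] = 1>.
Number of generators = 2g = 2*19 = 38

38


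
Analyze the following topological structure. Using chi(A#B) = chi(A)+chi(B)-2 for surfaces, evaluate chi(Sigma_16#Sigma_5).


chi(Sigma_16) = 2 - 2*16 = -30
chi(Sigma_5) = 2 - 2*5 = -8
For surfaces: chi(A#B) = chi(A) + chi(B) - 2.
chi = -30 + -8 - 2 = -40

-40


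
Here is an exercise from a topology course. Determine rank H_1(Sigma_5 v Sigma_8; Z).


For a wedge: H_1(A v B) = H_1(A) + H_1(B).
b_1(Sigma_5) = 10, b_1(Sigma_8) = 16.
b_1 = 10 + 16 = 26

26


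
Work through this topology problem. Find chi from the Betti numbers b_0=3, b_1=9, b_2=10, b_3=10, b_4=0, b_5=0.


chi = sum_k (-1)^k b_k.
= (3) + (-9) + (10) + (-10) + (0) + (0)
= -6

-6


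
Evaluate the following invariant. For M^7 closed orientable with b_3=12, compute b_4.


Poincare duality for closed orientable n-manifolds: b_k = b_{n-k}.
Here n = 7, so b_4 = b_3 = 12

12


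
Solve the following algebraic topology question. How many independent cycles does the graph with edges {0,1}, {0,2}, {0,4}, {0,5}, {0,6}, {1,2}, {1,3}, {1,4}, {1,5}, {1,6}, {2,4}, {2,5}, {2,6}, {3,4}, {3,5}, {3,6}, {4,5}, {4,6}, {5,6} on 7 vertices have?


b_1 = E - V + (number of components).
E = 19, V = 7, components = 1.
b_1 = 19 - 7 + 1 = 13

13


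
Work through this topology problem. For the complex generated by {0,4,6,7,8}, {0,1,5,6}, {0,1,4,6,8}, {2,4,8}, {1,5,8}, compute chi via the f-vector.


Enumerate all faces; f-vector: f_0=8, f_1=20, f_2=21, f_3=10, f_4=2.
chi = sum (-1)^k f_k = 1

1


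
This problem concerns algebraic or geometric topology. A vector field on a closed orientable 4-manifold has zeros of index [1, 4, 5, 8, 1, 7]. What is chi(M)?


Poincare-Hopf: chi(M) = sum of indices of zeros.
chi = (1) + (4) + (5) + (8) + (1) + (7) = 26

26


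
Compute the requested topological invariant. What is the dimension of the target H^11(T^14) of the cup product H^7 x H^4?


Cup product: H^p x H^q -> H^{p+q}; here p+q = 7+4 = 11.
rank H^k(T^n) = C(n,k).
C(14,11) = 364

364


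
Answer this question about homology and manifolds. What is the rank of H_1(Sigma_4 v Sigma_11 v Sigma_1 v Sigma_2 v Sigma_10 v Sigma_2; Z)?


For a wedge X v Y: reduced H_k(X v Y) = H_k(X) + H_k(Y).
Each Sigma_g contributes b_1 = 2g.
b_1 = 8 + 22 + 2 + 4 + 20 + 4 = 60

60


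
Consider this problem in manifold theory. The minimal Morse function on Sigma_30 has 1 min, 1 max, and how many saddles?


A perfect Morse function has m_k = b_k.
For Sigma_30: b_0=1, b_1=2g=60, b_2=1.
Saddles m_1 = 2g = 60

60


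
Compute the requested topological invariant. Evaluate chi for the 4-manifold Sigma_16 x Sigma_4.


chi(Sigma_16) = 2 - 2*16 = -30
chi(Sigma_4) = 2 - 2*4 = -6
chi(product) = (-30) * (-6) = 180

180


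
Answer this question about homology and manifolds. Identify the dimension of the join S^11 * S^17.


Join of spheres: S^m * S^n = S^{m+n+1}.
dim = 11 + 17 + 1 = 29

29


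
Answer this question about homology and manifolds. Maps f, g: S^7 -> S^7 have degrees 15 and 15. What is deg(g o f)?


Degree is multiplicative under composition: deg(g o f) = deg(g) * deg(f).
= 15 * 15 = 225

225


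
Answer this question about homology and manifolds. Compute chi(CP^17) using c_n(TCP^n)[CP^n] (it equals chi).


For any closed oriented manifold, <e(TM),[M]> = chi(M).
chi(CP^17) = 17+1 = 18

18


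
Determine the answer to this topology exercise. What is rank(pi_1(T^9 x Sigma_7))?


pi_1(A x B) = pi_1(A) x pi_1(B); rank of abelianization = b_1.
b_1(T^9) = 9, b_1(Sigma_7) = 2*7 = 14.
b_1(product) = 9 + 14 = 23

23


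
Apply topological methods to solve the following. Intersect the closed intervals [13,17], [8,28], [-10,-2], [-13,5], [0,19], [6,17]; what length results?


Intersection = [max(a_i), min(b_i)] = [13, -2].
Since 13 > -2, the intersection is empty.
Length = 0

0


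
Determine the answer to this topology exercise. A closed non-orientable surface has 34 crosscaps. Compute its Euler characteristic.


For a non-orientable closed surface with k crosscaps: chi = 2 - k.
Here k = 34.
chi = 2 - 34 = -32

-32


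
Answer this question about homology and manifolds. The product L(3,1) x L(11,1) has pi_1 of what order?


pi_1(X x Y) = pi_1(X) x pi_1(Y).
pi_1(L(3,1)) = Z/3, pi_1(L(11,1)) = Z/11.
|Z/3 x Z/11| = 3 * 11 = 33

33


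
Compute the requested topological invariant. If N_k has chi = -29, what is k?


chi = 2 - k for closed non-orientable surfaces with k crosscaps.
-29 = 2 - k
k = 2 - (-29) = 31

31


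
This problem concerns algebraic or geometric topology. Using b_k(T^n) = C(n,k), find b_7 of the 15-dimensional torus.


By the Kunneth formula, b_k(T^n) = C(n,k).
b_7(T^15) = C(15,7).
C(15,7) = 15!/(7!*8!) = 6435

6435


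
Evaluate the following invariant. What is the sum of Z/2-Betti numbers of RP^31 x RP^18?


dim H^*(RP^n; Z/2) = n+1 (one Z/2 in each degree 0..n).
Total Betti number is multiplicative.
Total = (31+1) * (18+1) = 32 * 19 = 608

608


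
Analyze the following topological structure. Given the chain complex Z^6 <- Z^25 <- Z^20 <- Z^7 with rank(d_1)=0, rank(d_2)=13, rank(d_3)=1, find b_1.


rank H_k = rank(ker d_k) - rank(im d_{k+1}).
rank(ker d_1) = rank(C_1) - rank(d_1) = 25 - 0 = 25.
rank(im d_{1+1}) = 13.
rank H_1 = 25 - 13 = 12

12


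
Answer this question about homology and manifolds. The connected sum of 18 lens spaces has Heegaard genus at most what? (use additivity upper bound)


Heegaard genus satisfies g(A#B) <= g(A) + g(B).
Each lens space has g = 1.
Upper bound: 18 * 1 = 18

18


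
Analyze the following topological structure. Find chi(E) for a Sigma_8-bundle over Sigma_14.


For a fiber bundle F -> E -> B (with CW structure): chi(E) = chi(B) * chi(F).
chi(Sigma_14) = -26, chi(Sigma_8) = -14.
chi(E) = (-26) * (-14) = 364

364


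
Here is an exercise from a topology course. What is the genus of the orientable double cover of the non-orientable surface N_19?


chi(N_19) = 2 - 19 = -17.
Double cover: chi(Sigma_g) = 2 * chi(N_19) = 2*(-17) = -34.
2 - 2g = -34, so g = (2 - (-34))/2 = 36/2 = 18

18


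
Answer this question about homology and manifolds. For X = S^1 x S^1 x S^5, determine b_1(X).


Each S^d has Poincare polynomial 1 + t^d.
The product S^1 x S^1 x S^5 has Poincare polynomial prod(1+t^d_i).
Expanding: b_0=1, b_1=2, b_2=1, b_5=1, b_6=2, b_7=1.
b_1 = 2

2


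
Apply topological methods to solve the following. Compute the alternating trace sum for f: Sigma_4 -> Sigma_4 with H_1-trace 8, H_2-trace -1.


L(f) = tr(f_0*) - tr(f_1*) + tr(f_2*).
= 1 - (8) + (-1)
= -8

-8


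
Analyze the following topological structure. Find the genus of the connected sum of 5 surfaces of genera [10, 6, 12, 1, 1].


Genus is additive under connected sum of orientable surfaces.
g = 10 + 6 + 12 + 1 + 1 = 30

30


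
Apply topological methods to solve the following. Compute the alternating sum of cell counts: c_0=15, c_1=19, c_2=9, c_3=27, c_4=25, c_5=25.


chi = sum_k (-1)^k c_k.
= (-1)^0*15 + (-1)^1*19 + (-1)^2*9 + (-1)^3*27 + (-1)^4*25 + (-1)^5*25
= (15) + (-19) + (9) + (-27) + (25) + (-25)
= -22

-22


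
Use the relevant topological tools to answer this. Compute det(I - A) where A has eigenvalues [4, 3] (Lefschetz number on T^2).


For a torus self-map: L(f) = det(I - A) where A acts on H_1.
L(f) = (1-4) * (1-3) = -3 * -2 = 6

6


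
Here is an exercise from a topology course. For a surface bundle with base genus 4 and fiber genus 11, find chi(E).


For a fiber bundle F -> E -> B (with CW structure): chi(E) = chi(B) * chi(F).
chi(Sigma_4) = -6, chi(Sigma_11) = -20.
chi(E) = (-6) * (-20) = 120

120


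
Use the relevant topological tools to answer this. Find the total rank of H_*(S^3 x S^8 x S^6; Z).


Total Betti number is multiplicative under products.
Each S^d (d>=1) has total Betti number 2.
There are 3 sphere factors.
Total = 2^3 = 8

8


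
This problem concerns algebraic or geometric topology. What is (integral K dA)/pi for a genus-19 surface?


Gauss-Bonnet: integral K dA = 2*pi*chi(M).
chi(Sigma_19) = 2 - 2*19 = -36.
(integral K dA)/pi = 2*chi = 2*(-36) = -72

-72


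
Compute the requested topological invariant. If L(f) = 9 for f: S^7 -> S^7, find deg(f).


L(f) = 1 + (-1)^7 deg(f) on S^7.
9 = 1 + (-1)^7 * deg(f)
(-1)^7 * deg(f) = 8
deg(f) = -8

-8


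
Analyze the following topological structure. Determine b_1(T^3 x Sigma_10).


pi_1(A x B) = pi_1(A) x pi_1(B); rank of abelianization = b_1.
b_1(T^3) = 3, b_1(Sigma_10) = 2*10 = 20.
b_1(product) = 3 + 20 = 23

23


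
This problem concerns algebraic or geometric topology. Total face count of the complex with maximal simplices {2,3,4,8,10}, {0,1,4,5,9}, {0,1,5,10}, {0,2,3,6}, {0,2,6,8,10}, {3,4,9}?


Each maximal simplex on m vertices has 2^m - 1 nonempty faces.
Take the union (dedupe shared faces).
Total distinct faces = 98

98


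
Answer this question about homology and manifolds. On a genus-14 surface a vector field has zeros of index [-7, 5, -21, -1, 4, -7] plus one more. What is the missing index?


Poincare-Hopf: sum of indices = chi(M).
chi(Sigma_14) = 2 - 2*14 = -26.
Sum of known indices = -27.
x = chi - (sum known) = -26 - (-27) = 1

1


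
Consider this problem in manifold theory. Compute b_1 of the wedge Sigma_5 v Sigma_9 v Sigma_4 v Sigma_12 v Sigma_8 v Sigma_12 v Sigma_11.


For a wedge X v Y: reduced H_k(X v Y) = H_k(X) + H_k(Y).
Each Sigma_g contributes b_1 = 2g.
b_1 = 10 + 18 + 8 + 24 + 16 + 24 + 22 = 122

122


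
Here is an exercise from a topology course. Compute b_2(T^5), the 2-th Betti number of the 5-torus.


By the Kunneth formula, b_k(T^n) = C(n,k).
b_2(T^5) = C(5,2).
C(5,2) = 5!/(2!*3!) = 10

10


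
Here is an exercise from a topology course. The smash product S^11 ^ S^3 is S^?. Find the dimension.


S^m ^ S^n = S^{m+n}.
k = 11 + 3 = 14

14


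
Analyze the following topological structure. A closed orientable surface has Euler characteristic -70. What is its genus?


chi = 2 - 2g for closed orientable surfaces.
-70 = 2 - 2g
2g = 2 - (-70) = 72
g = 36

36


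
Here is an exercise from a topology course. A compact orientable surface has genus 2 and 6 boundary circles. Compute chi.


For a compact orientable surface with genus g and b boundary components: chi = 2 - 2g - b.
chi = 2 - 2*2 - 6 = 2 - 4 - 6 = -8

-8


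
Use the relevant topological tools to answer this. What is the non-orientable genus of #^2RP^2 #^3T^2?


Since a >= 1, the sum is non-orientable; each T^2 can be replaced by RP^2 # RP^2 (since T^2#RP^2 = 3RP^2).
Total crosscaps k = 2 + 2*3 = 8.
Check via chi: chi = 2*1 + 3*0 - (2+3-1)*2 = -6 = 2 - k = -6. Consistent.

8


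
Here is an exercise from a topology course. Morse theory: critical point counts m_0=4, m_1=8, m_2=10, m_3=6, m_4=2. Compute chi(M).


Morse theory: chi(M) = sum_k (-1)^k m_k where m_k = #(index-k critical points).
= (4) + (-8) + (10) + (-6) + (2) = 2

2


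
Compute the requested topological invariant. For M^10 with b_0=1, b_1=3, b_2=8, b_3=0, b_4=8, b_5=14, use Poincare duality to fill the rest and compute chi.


By Poincare duality b_k = b_{10-k}, so full Betti numbers: b_0=1, b_1=3, b_2=8, b_3=0, b_4=8, b_5=14, b_6=8, b_7=0, b_8=8, b_9=3, b_10=1.
chi = sum (-1)^k b_k = 14

14


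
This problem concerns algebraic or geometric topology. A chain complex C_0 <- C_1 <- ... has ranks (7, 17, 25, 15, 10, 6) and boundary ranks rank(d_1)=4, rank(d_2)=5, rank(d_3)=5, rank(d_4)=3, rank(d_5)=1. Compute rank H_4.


rank H_k = rank(ker d_k) - rank(im d_{k+1}).
rank(ker d_4) = rank(C_4) - rank(d_4) = 10 - 3 = 7.
rank(im d_{4+1}) = 1.
rank H_4 = 7 - 1 = 6

6


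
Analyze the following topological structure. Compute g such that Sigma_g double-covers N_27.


chi(N_27) = 2 - 27 = -25.
Double cover: chi(Sigma_g) = 2 * chi(N_27) = 2*(-25) = -50.
2 - 2g = -50, so g = (2 - (-50))/2 = 52/2 = 26

26


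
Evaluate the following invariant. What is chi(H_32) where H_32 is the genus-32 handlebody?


A genus-g handlebody deformation retracts to a wedge of g circles.
chi(vee_g S^1) = 1 - g.
chi(H_32) = 1 - 32 = -31

-31


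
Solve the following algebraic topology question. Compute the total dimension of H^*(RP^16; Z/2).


H^k(RP^16; Z/2) = Z/2 for each 0 <= k <= 16.
Total dimension = 16 + 1 = 17

17


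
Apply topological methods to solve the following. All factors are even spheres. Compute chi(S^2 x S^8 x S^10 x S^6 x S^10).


chi is multiplicative: chi(X x Y) = chi(X) chi(Y).
Each even-dim sphere has chi = 2. There are 5 factors.
chi = 2^5 = 32

32


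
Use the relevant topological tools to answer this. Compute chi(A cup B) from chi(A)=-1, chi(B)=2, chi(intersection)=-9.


chi(A cup B) = chi(A) + chi(B) - chi(A cap B)
= -1 + (2) - (-9)
= 10

10


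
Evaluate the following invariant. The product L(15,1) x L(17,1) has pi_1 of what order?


pi_1(X x Y) = pi_1(X) x pi_1(Y).
pi_1(L(15,1)) = Z/15, pi_1(L(17,1)) = Z/17.
|Z/15 x Z/17| = 15 * 17 = 255

255


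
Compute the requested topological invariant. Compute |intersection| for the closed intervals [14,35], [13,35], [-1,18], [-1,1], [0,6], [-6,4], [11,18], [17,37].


Intersection = [max(a_i), min(b_i)] = [17, 1].
Since 17 > 1, the intersection is empty.
Length = 0

0


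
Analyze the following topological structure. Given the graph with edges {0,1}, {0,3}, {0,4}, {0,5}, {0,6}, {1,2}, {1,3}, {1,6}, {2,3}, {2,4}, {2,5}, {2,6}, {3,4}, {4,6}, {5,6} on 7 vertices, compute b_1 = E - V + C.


b_1 = E - V + (number of components).
E = 15, V = 7, components = 1.
b_1 = 15 - 7 + 1 = 9

9


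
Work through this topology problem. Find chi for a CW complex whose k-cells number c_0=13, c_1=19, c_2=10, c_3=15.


chi = sum_k (-1)^k c_k.
= (-1)^0*13 + (-1)^1*19 + (-1)^2*10 + (-1)^3*15
= (13) + (-19) + (10) + (-15)
= -11

-11


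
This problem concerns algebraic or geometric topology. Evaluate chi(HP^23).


HP^23 has one cell in each dimension 0, 4, ..., 4*23 (23+1 cells, all even-dim).
chi = 23 + 1 = 24

24


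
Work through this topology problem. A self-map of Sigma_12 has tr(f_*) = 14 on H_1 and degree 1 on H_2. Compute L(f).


L(f) = tr(f_0*) - tr(f_1*) + tr(f_2*).
= 1 - (14) + (1)
= -12

-12


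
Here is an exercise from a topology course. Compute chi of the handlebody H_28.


A genus-g handlebody deformation retracts to a wedge of g circles.
chi(vee_g S^1) = 1 - g.
chi(H_28) = 1 - 28 = -27

-27


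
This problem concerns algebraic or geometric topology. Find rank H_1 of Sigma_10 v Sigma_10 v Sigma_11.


For a wedge X v Y: reduced H_k(X v Y) = H_k(X) + H_k(Y).
Each Sigma_g contributes b_1 = 2g.
b_1 = 20 + 20 + 22 = 62

62


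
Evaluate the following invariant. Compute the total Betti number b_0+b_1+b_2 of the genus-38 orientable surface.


For Sigma_38: b_0 = 1, b_1 = 2g = 76, b_2 = 1.
Total = 1 + 76 + 1 = 78

78


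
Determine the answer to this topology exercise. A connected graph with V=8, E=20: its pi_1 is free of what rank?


For a connected graph: rank(pi_1) = b_1 = E - V + 1 = 1 - chi.
chi = V - E = 8 - 20 = -12.
rank = 1 - (-12) = 20 - 8 + 1 = 13

13


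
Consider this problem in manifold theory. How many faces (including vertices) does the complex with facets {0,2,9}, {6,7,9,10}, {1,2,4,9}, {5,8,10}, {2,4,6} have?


Each maximal simplex on m vertices has 2^m - 1 nonempty faces.
Take the union (dedupe shared faces).
Total distinct faces = 42

42


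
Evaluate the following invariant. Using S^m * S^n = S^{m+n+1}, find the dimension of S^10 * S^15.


Join of spheres: S^m * S^n = S^{m+n+1}.
dim = 10 + 15 + 1 = 26

26


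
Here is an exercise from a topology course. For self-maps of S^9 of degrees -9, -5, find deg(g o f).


Degree is multiplicative under composition: deg(g o f) = deg(g) * deg(f).
= -5 * -9 = 45

45


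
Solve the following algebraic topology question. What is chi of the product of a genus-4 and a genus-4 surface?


chi(Sigma_4) = 2 - 2*4 = -6
chi(Sigma_4) = 2 - 2*4 = -6
chi(product) = (-6) * (-6) = 36

36


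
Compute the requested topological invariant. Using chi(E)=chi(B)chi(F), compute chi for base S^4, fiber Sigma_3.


chi(S^4) = 2 (n even), chi(Sigma_3) = 2 - 2*3 = -4.
chi(E) = 2 * (-4) = -8

-8


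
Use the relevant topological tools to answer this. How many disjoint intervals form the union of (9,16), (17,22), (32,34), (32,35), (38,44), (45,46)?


Sort and merge overlapping open intervals.
Merged: (9,16), (17,22), (32,35), (38,44), (45,46).
Number of components = 5

5


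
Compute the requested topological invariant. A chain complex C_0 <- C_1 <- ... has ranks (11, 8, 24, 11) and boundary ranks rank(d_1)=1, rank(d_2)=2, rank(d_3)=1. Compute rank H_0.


rank H_k = rank(ker d_k) - rank(im d_{k+1}).
rank(ker d_0) = rank(C_0) - rank(d_0) = 11 - 0 = 11.
rank(im d_{0+1}) = 1.
rank H_0 = 11 - 1 = 10

10


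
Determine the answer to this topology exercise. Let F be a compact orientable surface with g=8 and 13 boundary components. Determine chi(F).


For a compact orientable surface with genus g and b boundary components: chi = 2 - 2g - b.
chi = 2 - 2*8 - 13 = 2 - 16 - 13 = -27

-27


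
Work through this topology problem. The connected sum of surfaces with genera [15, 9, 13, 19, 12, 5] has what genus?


Genus is additive under connected sum of orientable surfaces.
g = 15 + 9 + 13 + 19 + 12 + 5 = 73

73


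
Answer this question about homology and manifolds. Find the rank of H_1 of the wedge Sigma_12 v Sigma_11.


For a wedge: H_1(A v B) = H_1(A) + H_1(B).
b_1(Sigma_12) = 24, b_1(Sigma_11) = 22.
b_1 = 24 + 22 = 46

46


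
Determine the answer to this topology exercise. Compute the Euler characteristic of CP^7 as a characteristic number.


For any closed oriented manifold, <e(TM),[M]> = chi(M).
chi(CP^7) = 7+1 = 8

8


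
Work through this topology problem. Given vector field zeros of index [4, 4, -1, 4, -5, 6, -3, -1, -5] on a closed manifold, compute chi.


Poincare-Hopf: chi(M) = sum of indices of zeros.
chi = (4) + (4) + (-1) + (4) + (-5) + (6) + (-3) + (-1) + (-5) = 3

3


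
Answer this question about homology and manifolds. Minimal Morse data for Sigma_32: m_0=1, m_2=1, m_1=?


A perfect Morse function has m_k = b_k.
For Sigma_32: b_0=1, b_1=2g=64, b_2=1.
Saddles m_1 = 2g = 64

64


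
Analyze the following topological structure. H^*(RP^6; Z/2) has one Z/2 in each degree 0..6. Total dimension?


H^k(RP^6; Z/2) = Z/2 for each 0 <= k <= 6.
Total dimension = 6 + 1 = 7

7


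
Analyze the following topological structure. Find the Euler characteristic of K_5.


K_5: V = 5, E = C(5,2) = 10.
chi = V - E = 5 - 10 = -5

-5


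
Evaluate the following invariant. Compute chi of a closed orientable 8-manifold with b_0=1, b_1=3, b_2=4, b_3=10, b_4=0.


By Poincare duality b_k = b_{8-k}, so full Betti numbers: b_0=1, b_1=3, b_2=4, b_3=10, b_4=0, b_5=10, b_6=4, b_7=3, b_8=1.
chi = sum (-1)^k b_k = -16

-16


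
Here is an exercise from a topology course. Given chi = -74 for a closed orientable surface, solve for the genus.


chi = 2 - 2g for closed orientable surfaces.
-74 = 2 - 2g
2g = 2 - (-74) = 76
g = 38

38


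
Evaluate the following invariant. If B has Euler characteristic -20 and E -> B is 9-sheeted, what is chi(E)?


For a finite covering: chi(E) = (number of sheets) * chi(B).
chi(E) = 9 * (-20) = -180

-180


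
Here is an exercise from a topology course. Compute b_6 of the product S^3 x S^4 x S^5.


Each S^d has Poincare polynomial 1 + t^d.
The product S^3 x S^4 x S^5 has Poincare polynomial prod(1+t^d_i).
Expanding: b_0=1, b_3=1, b_4=1, b_5=1, b_7=1, b_8=1, b_9=1, b_12=1.
b_6 = 0

0


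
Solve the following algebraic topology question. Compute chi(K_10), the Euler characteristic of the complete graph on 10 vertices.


K_10: V = 10, E = C(10,2) = 45.
chi = V - E = 10 - 45 = -35

-35


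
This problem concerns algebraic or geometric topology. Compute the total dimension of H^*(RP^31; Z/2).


H^k(RP^31; Z/2) = Z/2 for each 0 <= k <= 31.
Total dimension = 31 + 1 = 32

32


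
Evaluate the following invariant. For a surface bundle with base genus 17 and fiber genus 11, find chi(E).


For a fiber bundle F -> E -> B (with CW structure): chi(E) = chi(B) * chi(F).
chi(Sigma_17) = -32, chi(Sigma_11) = -20.
chi(E) = (-32) * (-20) = 640

640


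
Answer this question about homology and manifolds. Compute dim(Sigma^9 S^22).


Each suspension raises dimension by 1: Sigma S^n = S^{n+1}.
Sigma^9 S^22 = S^{22+9} = S^31

31


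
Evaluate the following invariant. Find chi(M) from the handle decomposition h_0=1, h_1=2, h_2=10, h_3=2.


Handles of index k contribute (-1)^k to chi (same as CW cells).
chi = (1) + (-2) + (10) + (-2) = 7

7
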